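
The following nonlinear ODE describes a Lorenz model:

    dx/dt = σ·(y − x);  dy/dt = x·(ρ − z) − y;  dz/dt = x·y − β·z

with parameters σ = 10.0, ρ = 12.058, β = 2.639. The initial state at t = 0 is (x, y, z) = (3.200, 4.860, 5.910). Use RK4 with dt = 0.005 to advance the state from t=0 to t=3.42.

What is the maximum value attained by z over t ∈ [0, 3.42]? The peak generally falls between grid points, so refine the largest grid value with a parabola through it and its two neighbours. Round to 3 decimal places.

max z = 14.903

t=0.000: state=(3.200, 4.860, 5.910)
step 1 (dt=0.005): k1=(16.600, 14.814, -0.044), k2=(16.555, 15.032, 0.278), k3=(16.562, 15.028, 0.277), k4=(16.523, 15.243, 0.601); state += dt/6·(k1+2k2+2k3+k4)
t=0.005: state=(3.283, 4.935, 5.911)
t=0.010: state=(3.365, 5.012, 5.916)
t=0.015: state=(3.448, 5.092, 5.924)
continuing one RK4 step at a time; state shown every 40 steps (Δt=0.2):
t=0.200: state=(6.694, 8.407, 9.027)
t=0.400: state=(7.519, 6.251, 14.796)
t=0.600: state=(4.186, 2.914, 12.422)
t=0.800: state=(3.178, 3.325, 8.889)
t=1.000: state=(4.395, 5.406, 7.772)
t=1.200: state=(6.640, 7.540, 10.555)
t=1.400: state=(6.576, 5.622, 13.575)
t=1.600: state=(4.488, 3.744, 11.714)
t=1.800: state=(4.038, 4.285, 9.376)
t=2.000: state=(5.183, 5.975, 9.225)
t=2.200: state=(6.463, 6.710, 11.569)
t=2.400: state=(5.824, 5.112, 12.617)
t=2.600: state=(4.629, 4.308, 11.043)
t=2.800: state=(4.676, 5.004, 9.763)
t=3.000: state=(5.623, 6.119, 10.301)
t=3.200: state=(6.104, 6.000, 11.848)
t=3.400: state=(5.397, 4.948, 11.855)
t=3.420: state=(5.309, 4.877, 11.758)
largest grid value and its neighbours: z(0.425)=14.90227, z(0.430)=14.90230, z(0.435)=14.89562
parabola through these three points peaks at t≈0.428 with z≈14.90312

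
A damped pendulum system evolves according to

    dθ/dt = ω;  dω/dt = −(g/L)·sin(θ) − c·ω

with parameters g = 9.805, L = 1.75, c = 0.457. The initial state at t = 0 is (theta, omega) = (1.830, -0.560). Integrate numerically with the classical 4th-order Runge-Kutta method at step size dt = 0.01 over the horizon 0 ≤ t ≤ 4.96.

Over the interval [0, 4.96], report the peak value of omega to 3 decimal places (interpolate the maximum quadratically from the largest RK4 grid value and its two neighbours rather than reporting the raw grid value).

t=0.000: state=(1.830, -0.560)
step 1 (dt=0.01): k1=(-0.560, -5.160), k2=(-0.586, -5.152), k3=(-0.586, -5.152), k4=(-0.612, -5.145); state += dt/6·(k1+2k2+2k3+k4)
t=0.010: state=(1.824, -0.612)
t=0.020: state=(1.818, -0.663)
t=0.030: state=(1.811, -0.714)
continuing one RK4 step at a time; state shown every 20 steps (Δt=0.2):
t=0.200: state=(1.617, -1.565)
t=0.400: state=(1.210, -2.480)
t=0.600: state=(0.643, -3.112)
t=0.800: state=(0.003, -3.171)
t=1.000: state=(-0.581, -2.579)
t=1.200: state=(-1.001, -1.583)
t=1.400: state=(-1.207, -0.480)
t=1.600: state=(-1.197, 0.567)
t=1.800: state=(-0.990, 1.474)
t=2.000: state=(-0.625, 2.120)
t=2.200: state=(-0.170, 2.346)
t=2.400: state=(0.280, 2.074)
t=2.600: state=(0.633, 1.410)
t=2.800: state=(0.832, 0.560)
t=3.000: state=(0.857, -0.300)
t=3.200: state=(0.720, -1.041)
t=3.400: state=(0.456, -1.548)
t=3.600: state=(0.123, -1.717)
t=3.800: state=(-0.206, -1.517)
t=4.000: state=(-0.464, -1.023)
t=4.200: state=(-0.605, -0.378)
t=4.400: state=(-0.614, 0.278)
t=4.600: state=(-0.501, 0.828)
t=4.800: state=(-0.297, 1.175)
t=4.960: state=(-0.099, 1.262)
largest grid value and its neighbours: omega(2.180)=2.34606, omega(2.190)=2.34675, omega(2.200)=2.34616
parabola through these three points peaks at t≈2.190 with omega≈2.34675

max omega = 2.347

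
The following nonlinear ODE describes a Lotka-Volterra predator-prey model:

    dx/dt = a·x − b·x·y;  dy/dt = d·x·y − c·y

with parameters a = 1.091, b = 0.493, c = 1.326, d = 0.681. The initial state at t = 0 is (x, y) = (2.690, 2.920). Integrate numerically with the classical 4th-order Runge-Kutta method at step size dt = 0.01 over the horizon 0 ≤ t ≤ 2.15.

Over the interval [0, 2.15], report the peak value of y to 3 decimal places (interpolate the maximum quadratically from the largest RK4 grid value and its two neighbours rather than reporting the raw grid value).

t=0.000: state=(2.690, 2.920)
step 1 (dt=0.01): k1=(-0.938, 1.477), k2=(-0.946, 1.472), k3=(-0.946, 1.471), k4=(-0.954, 1.466); state += dt/6·(k1+2k2+2k3+k4)
t=0.010: state=(2.681, 2.935)
t=0.020: state=(2.671, 2.949)
t=0.030: state=(2.661, 2.964)
continuing one RK4 step at a time; state shown every 10 steps (Δt=0.1):
t=0.100: state=(2.589, 3.061)
t=0.200: state=(2.475, 3.186)
t=0.300: state=(2.353, 3.289)
t=0.400: state=(2.227, 3.366)
t=0.500: state=(2.101, 3.416)
t=0.600: state=(1.979, 3.438)
t=0.700: state=(1.863, 3.431)
t=0.800: state=(1.755, 3.399)
t=0.900: state=(1.658, 3.344)
t=1.000: state=(1.571, 3.269)
t=1.100: state=(1.494, 3.177)
t=1.200: state=(1.428, 3.074)
t=1.300: state=(1.373, 2.961)
t=1.400: state=(1.327, 2.843)
t=1.500: state=(1.290, 2.722)
t=1.600: state=(1.262, 2.600)
t=1.700: state=(1.242, 2.480)
t=1.800: state=(1.229, 2.363)
t=1.900: state=(1.224, 2.249)
t=2.000: state=(1.225, 2.141)
t=2.100: state=(1.232, 2.039)
t=2.150: state=(1.238, 1.990)
largest grid value and its neighbours: y(0.620)=3.43877, y(0.630)=3.43881, y(0.640)=3.43857
parabola through these three points peaks at t≈0.626 with y≈3.43882

max y = 3.439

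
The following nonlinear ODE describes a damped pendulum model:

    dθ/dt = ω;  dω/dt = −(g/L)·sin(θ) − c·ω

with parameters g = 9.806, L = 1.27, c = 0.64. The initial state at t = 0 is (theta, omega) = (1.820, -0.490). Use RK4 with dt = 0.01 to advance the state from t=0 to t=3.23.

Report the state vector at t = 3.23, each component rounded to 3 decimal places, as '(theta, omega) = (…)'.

t=0.000: state=(1.820, -0.490)
step 1 (dt=0.01): k1=(-0.490, -7.169), k2=(-0.526, -7.151), k3=(-0.526, -7.151), k4=(-0.562, -7.133); state += dt/6·(k1+2k2+2k3+k4)
t=0.010: state=(1.815, -0.562)
t=0.020: state=(1.809, -0.633)
t=0.030: state=(1.802, -0.703)
continuing one RK4 step at a time; state shown every 20 steps (Δt=0.2):
t=0.200: state=(1.583, -1.861)
t=0.400: state=(1.088, -3.037)
t=0.600: state=(0.406, -3.641)
t=0.800: state=(-0.301, -3.258)
t=1.000: state=(-0.842, -2.061)
t=1.200: state=(-1.108, -0.595)
t=1.400: state=(-1.086, 0.781)
t=1.600: state=(-0.814, 1.875)
t=1.800: state=(-0.370, 2.459)
t=2.000: state=(0.121, 2.331)
t=2.200: state=(0.520, 1.574)
t=2.400: state=(0.731, 0.515)
t=2.600: state=(0.727, -0.531)
t=2.800: state=(0.535, -1.334)
t=3.000: state=(0.222, -1.711)
t=3.200: state=(-0.115, -1.574)
t=3.230: state=(-0.161, -1.512)

(theta, omega) = (-0.161, -1.512)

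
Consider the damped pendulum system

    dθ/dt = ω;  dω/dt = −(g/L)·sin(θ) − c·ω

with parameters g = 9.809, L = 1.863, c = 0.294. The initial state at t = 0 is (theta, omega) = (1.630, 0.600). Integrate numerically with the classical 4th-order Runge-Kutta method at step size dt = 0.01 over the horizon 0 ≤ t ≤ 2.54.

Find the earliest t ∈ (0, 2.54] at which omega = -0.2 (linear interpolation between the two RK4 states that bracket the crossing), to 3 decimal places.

t=0.000: state=(1.630, 0.600)
step 1 (dt=0.01): k1=(0.600, -5.432), k2=(0.573, -5.423), k3=(0.573, -5.423), k4=(0.546, -5.415); state += dt/6·(k1+2k2+2k3+k4)
t=0.010: state=(1.636, 0.546)
t=0.020: state=(1.641, 0.492)
t=0.030: state=(1.646, 0.438)
continuing one RK4 step at a time; state shown every 10 steps (Δt=0.1):
t=0.100: state=(1.663, 0.065)
t=0.150: state=(1.660, -0.196)
next step: t=0.160: state=(1.658, -0.248) — omega has crossed -0.2
linear interpolation between t=0.150 (-0.19573) and t=0.160 (-0.24752) → t≈0.151

t = 0.151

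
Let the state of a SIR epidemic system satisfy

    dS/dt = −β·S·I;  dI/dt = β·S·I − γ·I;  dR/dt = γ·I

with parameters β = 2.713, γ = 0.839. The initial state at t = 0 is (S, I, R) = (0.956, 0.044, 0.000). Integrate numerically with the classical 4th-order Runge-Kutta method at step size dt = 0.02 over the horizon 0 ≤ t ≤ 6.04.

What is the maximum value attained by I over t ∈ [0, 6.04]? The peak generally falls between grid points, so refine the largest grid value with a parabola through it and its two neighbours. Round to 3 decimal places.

max I = 0.342

t=0.000: state=(0.956, 0.044, 0.000)
step 1 (dt=0.02): k1=(-0.114, 0.077, 0.037), k2=(-0.116, 0.078, 0.038), k3=(-0.116, 0.078, 0.038), k4=(-0.118, 0.080, 0.038); state += dt/6·(k1+2k2+2k3+k4)
t=0.020: state=(0.954, 0.046, 0.001)
t=0.040: state=(0.951, 0.047, 0.002)
t=0.060: state=(0.949, 0.049, 0.002)
continuing one RK4 step at a time; state shown every 10 steps (Δt=0.2):
t=0.200: state=(0.929, 0.062, 0.009)
t=0.400: state=(0.893, 0.086, 0.021)
t=0.600: state=(0.845, 0.117, 0.038)
t=0.800: state=(0.786, 0.154, 0.061)
t=1.000: state=(0.715, 0.195, 0.090)
t=1.200: state=(0.635, 0.238, 0.126)
t=1.400: state=(0.552, 0.278, 0.170)
t=1.600: state=(0.471, 0.310, 0.219)
t=1.800: state=(0.395, 0.332, 0.273)
t=2.000: state=(0.329, 0.341, 0.330)
t=2.200: state=(0.273, 0.339, 0.387)
t=2.400: state=(0.228, 0.329, 0.443)
t=2.600: state=(0.192, 0.311, 0.497)
t=2.800: state=(0.163, 0.290, 0.547)
t=3.000: state=(0.140, 0.266, 0.594)
t=3.200: state=(0.122, 0.241, 0.637)
t=3.400: state=(0.108, 0.217, 0.675)
t=3.600: state=(0.096, 0.194, 0.710)
t=3.800: state=(0.087, 0.172, 0.740)
t=4.000: state=(0.080, 0.153, 0.768)
t=4.200: state=(0.074, 0.134, 0.792)
t=4.400: state=(0.069, 0.118, 0.813)
t=4.600: state=(0.065, 0.104, 0.831)
t=4.800: state=(0.062, 0.091, 0.848)
t=5.000: state=(0.059, 0.079, 0.862)
t=5.200: state=(0.057, 0.069, 0.874)
t=5.400: state=(0.055, 0.060, 0.885)
t=5.600: state=(0.053, 0.052, 0.895)
t=5.800: state=(0.052, 0.046, 0.903)
t=6.000: state=(0.050, 0.040, 0.910)
t=6.040: state=(0.050, 0.039, 0.911)
largest grid value and its neighbours: I(2.040)=0.34163, I(2.060)=0.34172, I(2.080)=0.34170
parabola through these three points peaks at t≈2.067 with I≈0.34173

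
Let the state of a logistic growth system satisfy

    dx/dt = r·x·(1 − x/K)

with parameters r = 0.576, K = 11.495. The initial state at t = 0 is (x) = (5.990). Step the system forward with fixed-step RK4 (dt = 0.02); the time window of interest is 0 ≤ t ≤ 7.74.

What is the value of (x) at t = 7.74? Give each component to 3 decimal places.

t=0.000: state=(5.990)
step 1 (dt=0.02): k1=(1.652), k2=(1.652), k3=(1.652), k4=(1.651); state += dt/6·(k1+2k2+2k3+k4)
t=0.020: state=(6.023)
t=0.040: state=(6.056)
t=0.060: state=(6.089)
continuing one RK4 step at a time; state shown every 25 steps (Δt=0.5):
t=0.500: state=(6.806)
t=1.000: state=(7.579)
t=1.500: state=(8.286)
t=2.000: state=(8.908)
t=2.500: state=(9.440)
t=3.000: state=(9.882)
t=3.500: state=(10.241)
t=4.000: state=(10.529)
t=4.500: state=(10.755)
t=5.000: state=(10.931)
t=5.500: state=(11.067)
t=6.000: state=(11.171)
t=6.500: state=(11.250)
t=7.000: state=(11.311)
t=7.500: state=(11.356)
t=7.740: state=(11.374)

(x) = (11.374)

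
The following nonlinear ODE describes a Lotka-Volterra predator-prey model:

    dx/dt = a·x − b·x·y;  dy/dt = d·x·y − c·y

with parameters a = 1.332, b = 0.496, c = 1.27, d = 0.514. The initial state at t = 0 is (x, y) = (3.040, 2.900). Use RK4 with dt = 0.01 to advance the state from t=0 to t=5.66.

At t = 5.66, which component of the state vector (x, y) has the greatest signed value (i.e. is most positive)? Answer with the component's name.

t=0.000: state=(3.040, 2.900)
step 1 (dt=0.01): k1=(-0.323, 0.848), k2=(-0.330, 0.847), k3=(-0.330, 0.847), k4=(-0.336, 0.846); state += dt/6·(k1+2k2+2k3+k4)
t=0.010: state=(3.037, 2.908)
t=0.020: state=(3.033, 2.917)
t=0.030: state=(3.030, 2.925)
continuing one RK4 step at a time; state shown every 20 steps (Δt=0.2):
t=0.200: state=(2.952, 3.062)
t=0.400: state=(2.824, 3.197)
t=0.600: state=(2.671, 3.290)
t=0.800: state=(2.509, 3.330)
t=1.000: state=(2.354, 3.316)
t=1.200: state=(2.218, 3.253)
t=1.400: state=(2.106, 3.151)
t=1.600: state=(2.024, 3.021)
t=1.800: state=(1.971, 2.877)
t=2.000: state=(1.949, 2.729)
t=2.200: state=(1.954, 2.587)
t=2.400: state=(1.986, 2.456)
t=2.600: state=(2.044, 2.343)
t=2.800: state=(2.124, 2.252)
t=3.000: state=(2.226, 2.184)
t=3.200: state=(2.345, 2.142)
t=3.400: state=(2.477, 2.129)
t=3.600: state=(2.616, 2.145)
t=3.800: state=(2.754, 2.193)
t=4.000: state=(2.881, 2.273)
t=4.200: state=(2.986, 2.384)
t=4.400: state=(3.056, 2.524)
t=4.600: state=(3.081, 2.685)
t=4.800: state=(3.055, 2.856)
t=5.000: state=(2.979, 3.022)
t=5.200: state=(2.860, 3.166)
t=5.400: state=(2.712, 3.270)
t=5.600: state=(2.551, 3.325)
t=5.660: state=(2.502, 3.331)
compare at T: x=2.502, y=3.331

largest component: y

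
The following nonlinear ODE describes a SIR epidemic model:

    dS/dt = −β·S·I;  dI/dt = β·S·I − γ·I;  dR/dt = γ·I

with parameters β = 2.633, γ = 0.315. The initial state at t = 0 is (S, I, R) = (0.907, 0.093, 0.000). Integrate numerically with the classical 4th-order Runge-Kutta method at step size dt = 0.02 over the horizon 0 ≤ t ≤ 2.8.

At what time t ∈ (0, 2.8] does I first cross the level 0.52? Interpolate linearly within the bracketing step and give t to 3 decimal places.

t = 1.177

t=0.000: state=(0.907, 0.093, 0.000)
step 1 (dt=0.02): k1=(-0.222, 0.193, 0.029), k2=(-0.226, 0.196, 0.030), k3=(-0.226, 0.196, 0.030), k4=(-0.230, 0.200, 0.031); state += dt/6·(k1+2k2+2k3+k4)
t=0.020: state=(0.902, 0.097, 0.001)
t=0.040: state=(0.898, 0.101, 0.001)
t=0.060: state=(0.893, 0.105, 0.002)
continuing one RK4 step at a time; state shown every 5 steps (Δt=0.1):
t=0.100: state=(0.883, 0.114, 0.003)
t=0.200: state=(0.854, 0.139, 0.007)
t=0.300: state=(0.820, 0.168, 0.012)
t=0.400: state=(0.781, 0.201, 0.018)
t=0.500: state=(0.738, 0.238, 0.025)
t=0.600: state=(0.689, 0.278, 0.033)
t=0.700: state=(0.637, 0.321, 0.042)
t=0.800: state=(0.582, 0.365, 0.053)
t=0.900: state=(0.526, 0.409, 0.065)
t=1.000: state=(0.469, 0.452, 0.079)
t=1.100: state=(0.414, 0.492, 0.094)
t=1.160: state=(0.383, 0.514, 0.103)
next step: t=1.180: state=(0.372, 0.521, 0.106) — I has crossed 0.52
linear interpolation between t=1.160 (0.51403) and t=1.180 (0.52106) → t≈1.177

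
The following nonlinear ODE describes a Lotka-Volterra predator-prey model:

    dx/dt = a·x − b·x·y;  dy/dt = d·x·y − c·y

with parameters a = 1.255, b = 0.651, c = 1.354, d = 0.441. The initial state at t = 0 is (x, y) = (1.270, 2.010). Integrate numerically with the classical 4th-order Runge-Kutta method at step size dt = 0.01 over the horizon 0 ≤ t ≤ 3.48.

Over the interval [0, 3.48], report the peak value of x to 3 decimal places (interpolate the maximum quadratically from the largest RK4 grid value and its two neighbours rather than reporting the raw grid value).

t=0.000: state=(1.270, 2.010)
step 1 (dt=0.01): k1=(-0.068, -1.596), k2=(-0.061, -1.590), k3=(-0.061, -1.590), k4=(-0.055, -1.584); state += dt/6·(k1+2k2+2k3+k4)
t=0.010: state=(1.269, 1.994)
t=0.020: state=(1.269, 1.978)
t=0.030: state=(1.269, 1.963)
continuing one RK4 step at a time; state shown every 20 steps (Δt=0.2):
t=0.200: state=(1.282, 1.715)
t=0.400: state=(1.340, 1.468)
t=0.600: state=(1.442, 1.266)
t=0.800: state=(1.589, 1.103)
t=1.000: state=(1.784, 0.976)
t=1.200: state=(2.033, 0.880)
t=1.400: state=(2.341, 0.814)
t=1.600: state=(2.714, 0.776)
t=1.800: state=(3.156, 0.766)
t=2.000: state=(3.667, 0.789)
t=2.200: state=(4.238, 0.853)
t=2.400: state=(4.841, 0.971)
t=2.600: state=(5.420, 1.164)
t=2.800: state=(5.878, 1.464)
t=3.000: state=(6.080, 1.897)
t=3.200: state=(5.892, 2.461)
t=3.400: state=(5.279, 3.081)
t=3.480: state=(4.941, 3.311)
largest grid value and its neighbours: x(3.000)=6.08037, x(3.010)=6.08110, x(3.020)=6.08083
parabola through these three points peaks at t≈3.012 with x≈6.08113

max x = 6.081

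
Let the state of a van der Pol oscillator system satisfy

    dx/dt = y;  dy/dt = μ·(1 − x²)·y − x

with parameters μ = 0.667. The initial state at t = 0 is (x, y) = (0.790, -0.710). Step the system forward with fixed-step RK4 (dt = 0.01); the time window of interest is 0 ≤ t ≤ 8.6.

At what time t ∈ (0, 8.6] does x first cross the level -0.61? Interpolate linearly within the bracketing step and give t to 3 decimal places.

t=0.000: state=(0.790, -0.710)
step 1 (dt=0.01): k1=(-0.710, -0.968), k2=(-0.715, -0.968), k3=(-0.715, -0.968), k4=(-0.720, -0.969); state += dt/6·(k1+2k2+2k3+k4)
t=0.010: state=(0.783, -0.720)
t=0.020: state=(0.776, -0.729)
t=0.030: state=(0.768, -0.739)
continuing one RK4 step at a time; state shown every 50 steps (Δt=0.5):
t=0.500: state=(0.311, -1.212)
t=1.000: state=(-0.417, -1.658)
t=1.110: state=(-0.602, -1.693)
next step: t=1.120: state=(-0.619, -1.694) — x has crossed -0.61
linear interpolation between t=1.110 (-0.60169) and t=1.120 (-0.61862) → t≈1.115

t = 1.115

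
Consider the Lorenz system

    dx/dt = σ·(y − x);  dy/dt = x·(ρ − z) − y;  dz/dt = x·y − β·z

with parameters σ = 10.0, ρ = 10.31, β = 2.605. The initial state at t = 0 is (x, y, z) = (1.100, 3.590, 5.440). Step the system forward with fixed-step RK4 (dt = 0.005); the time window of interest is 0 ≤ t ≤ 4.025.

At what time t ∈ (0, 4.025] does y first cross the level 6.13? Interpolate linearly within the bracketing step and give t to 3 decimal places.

t=0.000: state=(1.100, 3.590, 5.440)
step 1 (dt=0.005): k1=(24.900, 1.767, -10.222), k2=(24.322, 2.095, -9.927), k3=(24.344, 2.087, -9.933), k4=(23.787, 2.410, -9.643); state += dt/6·(k1+2k2+2k3+k4)
t=0.005: state=(1.222, 3.600, 5.390)
t=0.010: state=(1.338, 3.614, 5.344)
t=0.015: state=(1.449, 3.631, 5.299)
continuing one RK4 step at a time; state shown every 40 steps (Δt=0.2):
t=0.200: state=(4.260, 5.666, 5.386)
t=0.230: state=(4.687, 6.127, 5.744)
next step: t=0.235: state=(4.759, 6.203, 5.814) — y has crossed 6.13
linear interpolation between t=0.230 (6.12679) and t=0.235 (6.20297) → t≈0.230

t = 0.230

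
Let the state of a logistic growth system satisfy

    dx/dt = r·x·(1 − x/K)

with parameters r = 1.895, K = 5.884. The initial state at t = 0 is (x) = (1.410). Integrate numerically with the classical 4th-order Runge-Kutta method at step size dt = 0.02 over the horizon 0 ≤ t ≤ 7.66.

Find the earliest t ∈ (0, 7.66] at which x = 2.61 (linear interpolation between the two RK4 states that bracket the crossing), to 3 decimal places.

t = 0.490

t=0.000: state=(1.410)
step 1 (dt=0.02): k1=(2.032), k2=(2.052), k3=(2.052), k4=(2.072); state += dt/6·(k1+2k2+2k3+k4)
t=0.020: state=(1.451)
t=0.040: state=(1.493)
t=0.060: state=(1.535)
t=0.480: state=(2.583)
next step: t=0.500: state=(2.638) — x has crossed 2.61
linear interpolation between t=0.480 (2.58326) and t=0.500 (2.63830) → t≈0.490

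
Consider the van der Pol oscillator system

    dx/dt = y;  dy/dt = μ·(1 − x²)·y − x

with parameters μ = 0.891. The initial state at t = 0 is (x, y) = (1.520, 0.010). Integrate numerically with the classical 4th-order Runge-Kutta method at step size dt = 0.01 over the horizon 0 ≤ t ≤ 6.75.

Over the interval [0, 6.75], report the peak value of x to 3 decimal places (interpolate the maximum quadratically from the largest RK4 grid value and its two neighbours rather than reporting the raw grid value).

t=0.000: state=(1.520, 0.010)
step 1 (dt=0.01): k1=(0.010, -1.532), k2=(0.002, -1.523), k3=(0.002, -1.523), k4=(-0.005, -1.514); state += dt/6·(k1+2k2+2k3+k4)
t=0.010: state=(1.520, -0.005)
t=0.020: state=(1.520, -0.020)
t=0.030: state=(1.520, -0.035)
continuing one RK4 step at a time; state shown every 25 steps (Δt=0.25):
t=0.250: state=(1.479, -0.321)
t=0.500: state=(1.366, -0.575)
t=0.750: state=(1.194, -0.798)
t=1.000: state=(0.966, -1.034)
t=1.250: state=(0.673, -1.325)
t=1.500: state=(0.296, -1.700)
t=1.750: state=(-0.183, -2.134)
t=2.000: state=(-0.758, -2.403)
t=2.250: state=(-1.334, -2.078)
t=2.500: state=(-1.746, -1.178)
t=2.750: state=(-1.928, -0.328)
t=3.000: state=(-1.940, 0.185)
t=3.250: state=(-1.855, 0.465)
t=3.500: state=(-1.716, 0.640)
t=3.750: state=(-1.537, 0.786)
t=4.000: state=(-1.322, 0.943)
t=4.250: state=(-1.062, 1.143)
t=4.500: state=(-0.744, 1.420)
t=4.750: state=(-0.343, 1.805)
t=5.000: state=(0.166, 2.270)
t=5.250: state=(0.779, 2.560)
t=5.500: state=(1.388, 2.176)
t=5.750: state=(1.813, 1.175)
t=6.000: state=(1.988, 0.288)
t=6.250: state=(1.989, -0.217)
t=6.500: state=(1.899, -0.480)
t=6.750: state=(1.758, -0.643)
largest grid value and its neighbours: x(6.110)=2.00402, x(6.120)=2.00416, x(6.130)=2.00410
parabola through these three points peaks at t≈6.122 with x≈2.00416

max x = 2.004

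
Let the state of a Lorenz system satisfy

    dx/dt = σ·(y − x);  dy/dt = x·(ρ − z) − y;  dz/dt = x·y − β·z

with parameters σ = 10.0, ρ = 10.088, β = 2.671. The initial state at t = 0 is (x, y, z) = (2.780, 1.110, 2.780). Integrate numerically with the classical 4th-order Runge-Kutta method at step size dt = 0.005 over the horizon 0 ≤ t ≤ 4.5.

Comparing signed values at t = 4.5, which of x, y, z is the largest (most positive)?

largest component: z

t=0.000: state=(2.780, 1.110, 2.780)
step 1 (dt=0.005): k1=(-16.700, 19.206, -4.340), k2=(-15.802, 18.883, -4.225), k3=(-15.833, 18.899, -4.226), k4=(-14.963, 18.590, -4.116); state += dt/6·(k1+2k2+2k3+k4)
t=0.005: state=(2.701, 1.204, 2.759)
t=0.010: state=(2.630, 1.296, 2.739)
t=0.015: state=(2.567, 1.385, 2.720)
continuing one RK4 step at a time; state shown every 40 steps (Δt=0.2):
t=0.200: state=(3.148, 4.346, 2.783)
t=0.400: state=(6.516, 8.332, 6.777)
t=0.600: state=(7.413, 6.049, 13.200)
t=0.800: state=(3.791, 2.379, 10.944)
t=1.000: state=(2.488, 2.447, 7.414)
t=1.200: state=(3.180, 3.871, 5.688)
t=1.400: state=(5.104, 6.231, 6.696)
t=1.600: state=(6.630, 6.690, 10.412)
t=1.800: state=(5.268, 4.214, 11.187)
t=2.000: state=(3.746, 3.394, 8.970)
t=2.200: state=(3.801, 4.152, 7.367)
t=2.400: state=(4.897, 5.552, 7.645)
t=2.600: state=(5.855, 6.004, 9.571)
t=2.800: state=(5.344, 4.807, 10.390)
t=3.000: state=(4.385, 4.081, 9.292)
t=3.200: state=(4.267, 4.434, 8.209)
t=3.400: state=(4.872, 5.245, 8.264)
t=3.600: state=(5.429, 5.537, 9.285)
t=3.800: state=(5.220, 4.950, 9.826)
t=4.000: state=(4.676, 4.475, 9.295)
t=4.200: state=(4.552, 4.627, 8.637)
t=4.400: state=(4.877, 5.086, 8.620)
t=4.500: state=(5.073, 5.243, 8.864)
compare at T: x=5.073, y=5.243, z=8.864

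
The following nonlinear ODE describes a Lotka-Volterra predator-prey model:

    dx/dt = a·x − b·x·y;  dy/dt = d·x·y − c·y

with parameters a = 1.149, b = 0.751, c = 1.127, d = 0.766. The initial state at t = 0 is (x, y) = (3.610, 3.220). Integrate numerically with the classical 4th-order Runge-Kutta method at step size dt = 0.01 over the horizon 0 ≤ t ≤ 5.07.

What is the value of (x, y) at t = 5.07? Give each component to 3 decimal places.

(x, y) = (2.421, 0.325)

t=0.000: state=(3.610, 3.220)
step 1 (dt=0.01): k1=(-4.582, 5.275), k2=(-4.624, 5.261), k3=(-4.623, 5.261), k4=(-4.664, 5.245); state += dt/6·(k1+2k2+2k3+k4)
t=0.010: state=(3.564, 3.273)
t=0.020: state=(3.517, 3.325)
t=0.030: state=(3.469, 3.377)
continuing one RK4 step at a time; state shown every 20 steps (Δt=0.2):
t=0.200: state=(2.602, 4.142)
t=0.400: state=(1.689, 4.578)
t=0.600: state=(1.069, 4.496)
t=0.800: state=(0.704, 4.100)
t=1.000: state=(0.497, 3.583)
t=1.200: state=(0.380, 3.056)
t=1.400: state=(0.314, 2.571)
t=1.600: state=(0.277, 2.147)
t=1.800: state=(0.260, 1.785)
t=2.000: state=(0.256, 1.482)
t=2.200: state=(0.263, 1.231)
t=2.400: state=(0.279, 1.024)
t=2.600: state=(0.305, 0.855)
t=2.800: state=(0.342, 0.717)
t=3.000: state=(0.389, 0.605)
t=3.200: state=(0.451, 0.515)
t=3.400: state=(0.528, 0.443)
t=3.600: state=(0.624, 0.386)
t=3.800: state=(0.744, 0.342)
t=4.000: state=(0.891, 0.309)
t=4.200: state=(1.073, 0.287)
t=4.400: state=(1.294, 0.274)
t=4.600: state=(1.563, 0.272)
t=4.800: state=(1.887, 0.283)
t=5.000: state=(2.272, 0.310)
t=5.070: state=(2.421, 0.325)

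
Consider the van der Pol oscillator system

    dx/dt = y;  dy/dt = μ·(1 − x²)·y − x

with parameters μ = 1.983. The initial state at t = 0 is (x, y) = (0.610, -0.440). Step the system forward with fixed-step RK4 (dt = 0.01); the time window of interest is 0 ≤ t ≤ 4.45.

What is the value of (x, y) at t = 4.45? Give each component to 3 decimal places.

t=0.000: state=(0.610, -0.440)
step 1 (dt=0.01): k1=(-0.440, -1.158), k2=(-0.446, -1.165), k3=(-0.446, -1.165), k4=(-0.452, -1.173); state += dt/6·(k1+2k2+2k3+k4)
t=0.010: state=(0.606, -0.452)
t=0.020: state=(0.601, -0.463)
t=0.030: state=(0.596, -0.475)
continuing one RK4 step at a time; state shown every 20 steps (Δt=0.2):
t=0.200: state=(0.497, -0.707)
t=0.400: state=(0.320, -1.081)
t=0.600: state=(0.052, -1.629)
t=0.800: state=(-0.345, -2.363)
t=1.000: state=(-0.880, -2.880)
t=1.200: state=(-1.419, -2.280)
t=1.400: state=(-1.744, -0.986)
t=1.600: state=(-1.848, -0.163)
t=1.800: state=(-1.842, 0.176)
t=2.000: state=(-1.791, 0.310)
t=2.200: state=(-1.722, 0.375)
t=2.400: state=(-1.642, 0.422)
t=2.600: state=(-1.553, 0.468)
t=2.800: state=(-1.455, 0.522)
t=3.000: state=(-1.344, 0.591)
t=3.200: state=(-1.217, 0.686)
t=3.400: state=(-1.067, 0.824)
t=3.600: state=(-0.882, 1.037)
t=3.800: state=(-0.643, 1.387)
t=4.000: state=(-0.311, 1.987)
t=4.200: state=(0.177, 2.947)
t=4.400: state=(0.864, 3.786)
t=4.450: state=(1.054, 3.767)

(x, y) = (1.054, 3.767)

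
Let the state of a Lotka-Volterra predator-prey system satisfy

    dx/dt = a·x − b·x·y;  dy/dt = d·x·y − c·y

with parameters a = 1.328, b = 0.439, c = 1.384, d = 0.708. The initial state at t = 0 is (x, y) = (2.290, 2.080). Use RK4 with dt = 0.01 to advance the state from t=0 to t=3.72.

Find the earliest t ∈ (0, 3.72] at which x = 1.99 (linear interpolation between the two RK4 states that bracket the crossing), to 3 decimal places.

t = 1.767

t=0.000: state=(2.290, 2.080)
step 1 (dt=0.01): k1=(0.950, 0.494), k2=(0.950, 0.501), k3=(0.950, 0.501), k4=(0.949, 0.509); state += dt/6·(k1+2k2+2k3+k4)
t=0.010: state=(2.299, 2.085)
t=0.020: state=(2.309, 2.090)
t=0.030: state=(2.318, 2.095)
continuing one RK4 step at a time; state shown every 20 steps (Δt=0.2):
t=0.200: state=(2.475, 2.210)
t=0.400: state=(2.637, 2.408)
t=0.600: state=(2.753, 2.675)
t=0.800: state=(2.799, 3.008)
t=1.000: state=(2.758, 3.384)
t=1.200: state=(2.628, 3.760)
t=1.400: state=(2.428, 4.080)
t=1.600: state=(2.190, 4.291)
t=1.760: state=(1.998, 4.359)
next step: t=1.770: state=(1.986, 4.360) — x has crossed 1.99
linear interpolation between t=1.760 (1.99802) and t=1.770 (1.98635) → t≈1.767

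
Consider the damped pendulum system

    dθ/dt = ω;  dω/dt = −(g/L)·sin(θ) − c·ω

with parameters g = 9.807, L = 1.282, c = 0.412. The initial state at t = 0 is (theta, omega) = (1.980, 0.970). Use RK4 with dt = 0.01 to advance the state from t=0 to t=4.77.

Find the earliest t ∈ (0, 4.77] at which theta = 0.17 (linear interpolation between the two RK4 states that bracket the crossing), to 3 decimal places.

t=0.000: state=(1.980, 0.970)
step 1 (dt=0.01): k1=(0.970, -7.418), k2=(0.933, -7.388), k3=(0.933, -7.388), k4=(0.896, -7.359); state += dt/6·(k1+2k2+2k3+k4)
t=0.010: state=(1.989, 0.896)
t=0.020: state=(1.998, 0.823)
t=0.030: state=(2.006, 0.750)
continuing one RK4 step at a time; state shown every 20 steps (Δt=0.2):
t=0.200: state=(2.032, -0.423)
t=0.400: state=(1.815, -1.754)
t=0.600: state=(1.331, -3.070)
t=0.800: state=(0.610, -4.021)
t=0.900: state=(0.199, -4.152)
next step: t=0.910: state=(0.157, -4.148) — theta has crossed 0.17
linear interpolation between t=0.900 (0.19893) and t=0.910 (0.15743) → t≈0.907

t = 0.907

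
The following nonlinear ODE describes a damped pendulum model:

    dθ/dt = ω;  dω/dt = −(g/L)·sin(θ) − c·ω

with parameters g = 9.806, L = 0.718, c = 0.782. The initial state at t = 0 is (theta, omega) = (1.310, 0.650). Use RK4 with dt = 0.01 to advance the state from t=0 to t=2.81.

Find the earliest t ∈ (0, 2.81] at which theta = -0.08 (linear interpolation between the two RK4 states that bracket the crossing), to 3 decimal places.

t = 0.584

t=0.000: state=(1.310, 0.650)
step 1 (dt=0.01): k1=(0.650, -13.704), k2=(0.581, -13.662), k3=(0.582, -13.661), k4=(0.513, -13.617); state += dt/6·(k1+2k2+2k3+k4)
t=0.010: state=(1.316, 0.513)
t=0.020: state=(1.320, 0.378)
t=0.030: state=(1.323, 0.243)
continuing one RK4 step at a time; state shown every 10 steps (Δt=0.1):
t=0.100: state=(1.308, -0.671)
t=0.200: state=(1.180, -1.868)
t=0.300: state=(0.941, -2.875)
t=0.400: state=(0.615, -3.580)
t=0.500: state=(0.239, -3.852)
t=0.580: state=(-0.065, -3.707)
next step: t=0.590: state=(-0.102, -3.667) — theta has crossed -0.08
linear interpolation between t=0.580 (-0.06532) and t=0.590 (-0.10220) → t≈0.584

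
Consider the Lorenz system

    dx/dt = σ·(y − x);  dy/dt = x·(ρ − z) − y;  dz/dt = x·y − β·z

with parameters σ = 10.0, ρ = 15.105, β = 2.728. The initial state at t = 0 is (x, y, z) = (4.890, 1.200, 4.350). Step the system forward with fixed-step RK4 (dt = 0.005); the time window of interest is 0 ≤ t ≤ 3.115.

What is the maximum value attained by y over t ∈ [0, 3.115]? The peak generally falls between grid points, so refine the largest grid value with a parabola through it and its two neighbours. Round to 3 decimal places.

max y = 12.474

t=0.000: state=(4.890, 1.200, 4.350)
step 1 (dt=0.005): k1=(-36.900, 51.392, -5.999), k2=(-34.693, 50.343, -5.452), k3=(-34.774, 50.399, -5.461), k4=(-32.641, 49.399, -4.945); state += dt/6·(k1+2k2+2k3+k4)
t=0.005: state=(4.716, 1.452, 4.323)
t=0.010: state=(4.563, 1.694, 4.300)
t=0.015: state=(4.429, 1.928, 4.283)
continuing one RK4 step at a time; state shown every 40 steps (Δt=0.2):
t=0.200: state=(6.368, 9.453, 6.857)
t=0.400: state=(10.524, 9.003, 20.447)
t=0.600: state=(3.713, 1.109, 16.242)
t=0.800: state=(1.669, 1.710, 9.821)
t=1.000: state=(2.952, 4.239, 6.692)
t=1.200: state=(7.243, 10.067, 9.807)
t=1.400: state=(9.208, 7.054, 19.805)
t=1.600: state=(3.767, 2.031, 15.029)
t=1.800: state=(2.760, 3.185, 9.785)
t=2.000: state=(5.045, 6.916, 8.670)
t=2.200: state=(8.914, 9.857, 15.519)
t=2.400: state=(6.387, 4.001, 17.627)
t=2.600: state=(3.546, 3.217, 12.412)
t=2.800: state=(4.504, 5.691, 9.800)
t=3.000: state=(7.634, 9.083, 13.161)
t=3.115: state=(8.396, 8.068, 16.762)
largest grid value and its neighbours: y(0.300)=12.45963, y(0.305)=12.47344, y(0.310)=12.46758
parabola through these three points peaks at t≈0.306 with y≈12.47384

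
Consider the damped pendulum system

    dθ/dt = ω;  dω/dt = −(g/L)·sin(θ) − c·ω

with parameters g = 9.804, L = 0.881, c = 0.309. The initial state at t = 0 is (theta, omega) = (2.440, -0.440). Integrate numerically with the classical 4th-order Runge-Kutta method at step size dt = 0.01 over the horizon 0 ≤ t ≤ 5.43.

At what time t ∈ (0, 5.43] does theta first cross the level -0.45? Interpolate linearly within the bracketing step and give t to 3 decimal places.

t=0.000: state=(2.440, -0.440)
step 1 (dt=0.01): k1=(-0.440, -7.047), k2=(-0.475, -7.054), k3=(-0.475, -7.056), k4=(-0.511, -7.065); state += dt/6·(k1+2k2+2k3+k4)
t=0.010: state=(2.435, -0.511)
t=0.020: state=(2.430, -0.581)
t=0.030: state=(2.424, -0.652)
continuing one RK4 step at a time; state shown every 20 steps (Δt=0.2):
t=0.200: state=(2.205, -1.951)
t=0.400: state=(1.635, -3.813)
t=0.600: state=(0.687, -5.510)
t=0.800: state=(-0.445, -5.411)
next step: t=0.810: state=(-0.499, -5.344) — theta has crossed -0.45
linear interpolation between t=0.800 (-0.44517) and t=0.810 (-0.49894) → t≈0.801

t = 0.801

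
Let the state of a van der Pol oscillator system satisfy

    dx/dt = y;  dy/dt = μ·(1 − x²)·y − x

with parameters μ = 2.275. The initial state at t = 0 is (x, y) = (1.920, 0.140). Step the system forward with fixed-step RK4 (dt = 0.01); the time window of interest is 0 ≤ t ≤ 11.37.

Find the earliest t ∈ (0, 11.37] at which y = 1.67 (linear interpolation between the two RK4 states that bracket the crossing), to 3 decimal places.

t=0.000: state=(1.920, 0.140)
step 1 (dt=0.01): k1=(0.140, -2.776), k2=(0.126, -2.692), k3=(0.127, -2.695), k4=(0.113, -2.613); state += dt/6·(k1+2k2+2k3+k4)
t=0.010: state=(1.921, 0.113)
t=0.020: state=(1.922, 0.088)
t=0.030: state=(1.923, 0.064)
continuing one RK4 step at a time; state shown every 50 steps (Δt=0.5):
t=0.500: state=(1.832, -0.304)
t=1.000: state=(1.661, -0.378)
t=1.500: state=(1.450, -0.475)
t=2.000: state=(1.170, -0.673)
t=2.500: state=(0.719, -1.251)
t=3.000: state=(-0.362, -3.529)
t=3.500: state=(-1.937, -0.998)
t=4.000: state=(-1.976, 0.251)
t=4.500: state=(-1.828, 0.324)
t=5.000: state=(-1.652, 0.383)
t=5.500: state=(-1.438, 0.481)
t=6.000: state=(-1.153, 0.689)
t=6.500: state=(-0.687, 1.304)
t=6.630: state=(-0.496, 1.663)
next step: t=6.640: state=(-0.479, 1.697) — y has crossed 1.67
linear interpolation between t=6.630 (1.66307) and t=6.640 (1.69708) → t≈6.632

t = 6.632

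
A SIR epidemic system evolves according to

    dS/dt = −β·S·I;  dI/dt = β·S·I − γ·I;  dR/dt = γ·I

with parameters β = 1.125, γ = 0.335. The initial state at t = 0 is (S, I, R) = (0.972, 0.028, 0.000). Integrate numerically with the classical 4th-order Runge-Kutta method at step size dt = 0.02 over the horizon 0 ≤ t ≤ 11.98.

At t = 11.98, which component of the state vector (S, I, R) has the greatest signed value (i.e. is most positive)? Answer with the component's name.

t=0.000: state=(0.972, 0.028, 0.000)
step 1 (dt=0.02): k1=(-0.031, 0.021, 0.009), k2=(-0.031, 0.021, 0.009), k3=(-0.031, 0.021, 0.009), k4=(-0.031, 0.022, 0.010); state += dt/6·(k1+2k2+2k3+k4)
t=0.020: state=(0.971, 0.028, 0.000)
t=0.040: state=(0.971, 0.029, 0.000)
t=0.060: state=(0.970, 0.029, 0.001)
continuing one RK4 step at a time; state shown every 25 steps (Δt=0.5):
t=0.500: state=(0.954, 0.041, 0.006)
t=1.000: state=(0.928, 0.058, 0.014)
t=1.500: state=(0.892, 0.083, 0.026)
t=2.000: state=(0.844, 0.114, 0.042)
t=2.500: state=(0.784, 0.152, 0.064)
t=3.000: state=(0.711, 0.196, 0.093)
t=3.500: state=(0.628, 0.242, 0.130)
t=4.000: state=(0.542, 0.284, 0.174)
t=4.500: state=(0.457, 0.318, 0.225)
t=5.000: state=(0.379, 0.340, 0.280)
t=5.500: state=(0.312, 0.350, 0.338)
t=6.000: state=(0.257, 0.347, 0.397)
t=6.500: state=(0.212, 0.334, 0.454)
t=7.000: state=(0.176, 0.315, 0.508)
t=7.500: state=(0.149, 0.292, 0.559)
t=8.000: state=(0.127, 0.267, 0.606)
t=8.500: state=(0.110, 0.241, 0.649)
t=9.000: state=(0.097, 0.216, 0.687)
t=9.500: state=(0.086, 0.193, 0.721)
t=10.000: state=(0.078, 0.171, 0.751)
t=10.500: state=(0.071, 0.150, 0.778)
t=11.000: state=(0.066, 0.132, 0.802)
t=11.500: state=(0.061, 0.116, 0.823)
t=11.980: state=(0.058, 0.102, 0.840)
compare at T: S=0.058, I=0.102, R=0.840

largest component: R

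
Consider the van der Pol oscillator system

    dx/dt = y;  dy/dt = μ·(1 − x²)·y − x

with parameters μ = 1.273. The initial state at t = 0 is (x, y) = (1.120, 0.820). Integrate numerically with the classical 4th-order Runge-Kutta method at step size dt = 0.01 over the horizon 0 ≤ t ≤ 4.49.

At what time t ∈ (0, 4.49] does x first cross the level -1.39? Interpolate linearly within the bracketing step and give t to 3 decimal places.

t = 2.622

t=0.000: state=(1.120, 0.820)
step 1 (dt=0.01): k1=(0.820, -1.386), k2=(0.813, -1.397), k3=(0.813, -1.397), k4=(0.806, -1.408); state += dt/6·(k1+2k2+2k3+k4)
t=0.010: state=(1.128, 0.806)
t=0.020: state=(1.136, 0.792)
t=0.030: state=(1.144, 0.777)
continuing one RK4 step at a time; state shown every 20 steps (Δt=0.2):
t=0.200: state=(1.254, 0.512)
t=0.400: state=(1.324, 0.194)
t=0.600: state=(1.334, -0.083)
t=0.800: state=(1.294, -0.310)
t=1.000: state=(1.213, -0.502)
t=1.200: state=(1.094, -0.683)
t=1.400: state=(0.939, -0.880)
t=1.600: state=(0.739, -1.123)
t=1.800: state=(0.484, -1.448)
t=2.000: state=(0.152, -1.888)
t=2.200: state=(-0.278, -2.415)
t=2.400: state=(-0.803, -2.766)
t=2.600: state=(-1.337, -2.436)
t=2.620: state=(-1.385, -2.357)
next step: t=2.630: state=(-1.409, -2.314) — x has crossed -1.39
linear interpolation between t=2.620 (-1.38521) and t=2.630 (-1.40857) → t≈2.622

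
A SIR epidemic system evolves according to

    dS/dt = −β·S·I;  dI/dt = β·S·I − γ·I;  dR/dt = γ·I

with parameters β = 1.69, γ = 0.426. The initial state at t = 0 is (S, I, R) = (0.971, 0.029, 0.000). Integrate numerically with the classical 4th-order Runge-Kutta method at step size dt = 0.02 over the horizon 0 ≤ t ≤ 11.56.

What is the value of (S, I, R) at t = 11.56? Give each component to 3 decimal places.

t=0.000: state=(0.971, 0.029, 0.000)
step 1 (dt=0.02): k1=(-0.048, 0.035, 0.012), k2=(-0.048, 0.036, 0.013), k3=(-0.048, 0.036, 0.013), k4=(-0.049, 0.036, 0.013); state += dt/6·(k1+2k2+2k3+k4)
t=0.020: state=(0.970, 0.030, 0.000)
t=0.040: state=(0.969, 0.030, 0.001)
t=0.060: state=(0.968, 0.031, 0.001)
continuing one RK4 step at a time; state shown every 25 steps (Δt=0.5):
t=0.500: state=(0.939, 0.053, 0.008)
t=1.000: state=(0.884, 0.092, 0.024)
t=1.500: state=(0.799, 0.152, 0.049)
t=2.000: state=(0.681, 0.230, 0.090)
t=2.500: state=(0.541, 0.311, 0.147)
t=3.000: state=(0.404, 0.375, 0.221)
t=3.500: state=(0.290, 0.405, 0.305)
t=4.000: state=(0.206, 0.403, 0.391)
t=4.500: state=(0.148, 0.378, 0.475)
t=5.000: state=(0.109, 0.340, 0.551)
t=5.500: state=(0.083, 0.298, 0.619)
t=6.000: state=(0.066, 0.256, 0.678)
t=6.500: state=(0.054, 0.218, 0.728)
t=7.000: state=(0.046, 0.183, 0.771)
t=7.500: state=(0.040, 0.154, 0.807)
t=8.000: state=(0.035, 0.128, 0.837)
t=8.500: state=(0.032, 0.106, 0.862)
t=9.000: state=(0.029, 0.088, 0.882)
t=9.500: state=(0.027, 0.073, 0.900)
t=10.000: state=(0.026, 0.060, 0.914)
t=10.500: state=(0.025, 0.050, 0.925)
t=11.000: state=(0.024, 0.041, 0.935)
t=11.500: state=(0.023, 0.034, 0.943)
t=11.560: state=(0.023, 0.033, 0.944)

(S, I, R) = (0.023, 0.033, 0.944)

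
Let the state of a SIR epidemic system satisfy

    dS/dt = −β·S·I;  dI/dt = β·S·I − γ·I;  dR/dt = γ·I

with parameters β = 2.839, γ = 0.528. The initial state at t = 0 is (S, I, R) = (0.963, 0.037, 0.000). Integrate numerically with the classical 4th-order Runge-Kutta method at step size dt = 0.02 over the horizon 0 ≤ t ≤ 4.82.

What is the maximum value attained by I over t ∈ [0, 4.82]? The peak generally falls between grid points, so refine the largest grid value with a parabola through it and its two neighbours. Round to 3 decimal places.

max I = 0.508

t=0.000: state=(0.963, 0.037, 0.000)
step 1 (dt=0.02): k1=(-0.101, 0.082, 0.020), k2=(-0.103, 0.083, 0.020), k3=(-0.103, 0.083, 0.020), k4=(-0.105, 0.085, 0.020); state += dt/6·(k1+2k2+2k3+k4)
t=0.020: state=(0.961, 0.039, 0.000)
t=0.040: state=(0.959, 0.040, 0.001)
t=0.060: state=(0.957, 0.042, 0.001)
continuing one RK4 step at a time; state shown every 10 steps (Δt=0.2):
t=0.200: state=(0.938, 0.057, 0.005)
t=0.400: state=(0.901, 0.087, 0.012)
t=0.600: state=(0.848, 0.128, 0.024)
t=0.800: state=(0.777, 0.183, 0.040)
t=1.000: state=(0.687, 0.250, 0.063)
t=1.200: state=(0.584, 0.323, 0.093)
t=1.400: state=(0.476, 0.393, 0.131)
t=1.600: state=(0.375, 0.450, 0.175)
t=1.800: state=(0.287, 0.488, 0.225)
t=2.000: state=(0.216, 0.506, 0.278)
t=2.200: state=(0.162, 0.507, 0.331)
t=2.400: state=(0.122, 0.494, 0.384)
t=2.600: state=(0.093, 0.472, 0.435)
t=2.800: state=(0.071, 0.445, 0.484)
t=3.000: state=(0.056, 0.415, 0.529)
t=3.200: state=(0.045, 0.384, 0.571)
t=3.400: state=(0.036, 0.354, 0.610)
t=3.600: state=(0.030, 0.324, 0.646)
t=3.800: state=(0.025, 0.296, 0.679)
t=4.000: state=(0.021, 0.270, 0.709)
t=4.200: state=(0.018, 0.246, 0.736)
t=4.400: state=(0.016, 0.223, 0.761)
t=4.600: state=(0.014, 0.203, 0.783)
t=4.800: state=(0.013, 0.184, 0.803)
t=4.820: state=(0.013, 0.182, 0.805)
largest grid value and its neighbours: I(2.080)=0.50807, I(2.100)=0.50819, I(2.120)=0.50814
parabola through these three points peaks at t≈2.105 with I≈0.50819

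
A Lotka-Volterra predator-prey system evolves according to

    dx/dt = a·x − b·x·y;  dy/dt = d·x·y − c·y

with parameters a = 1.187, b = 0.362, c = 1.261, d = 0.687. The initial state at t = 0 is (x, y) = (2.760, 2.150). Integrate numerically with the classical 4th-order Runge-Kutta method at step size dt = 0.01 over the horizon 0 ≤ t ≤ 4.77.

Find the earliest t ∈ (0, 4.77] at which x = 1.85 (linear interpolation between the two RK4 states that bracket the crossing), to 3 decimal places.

t = 1.533

t=0.000: state=(2.760, 2.150)
step 1 (dt=0.01): k1=(1.128, 1.366), k2=(1.123, 1.378), k3=(1.123, 1.378), k4=(1.119, 1.391); state += dt/6·(k1+2k2+2k3+k4)
t=0.010: state=(2.771, 2.164)
t=0.020: state=(2.782, 2.178)
t=0.030: state=(2.793, 2.192)
continuing one RK4 step at a time; state shown every 20 steps (Δt=0.2):
t=0.200: state=(2.962, 2.477)
t=0.400: state=(3.091, 2.920)
t=0.600: state=(3.111, 3.480)
t=0.800: state=(2.997, 4.120)
t=1.000: state=(2.754, 4.759)
t=1.200: state=(2.425, 5.283)
t=1.400: state=(2.071, 5.590)
t=1.530: state=(1.854, 5.654)
next step: t=1.540: state=(1.838, 5.654) — x has crossed 1.85
linear interpolation between t=1.530 (1.85436) and t=1.540 (1.83849) → t≈1.533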